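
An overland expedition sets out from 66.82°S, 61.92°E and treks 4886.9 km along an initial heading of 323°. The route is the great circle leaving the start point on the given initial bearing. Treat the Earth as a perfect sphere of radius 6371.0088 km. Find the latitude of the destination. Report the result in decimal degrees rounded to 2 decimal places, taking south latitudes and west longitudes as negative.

latitude -26.34°

Angular distance δ = d/R = 4886.9 / 6371.0088 = 0.767053 rad.
Start latitude φ₁ = -1.166229 rad; initial bearing θ = 5.637413 rad.
Applying the spherical law of cosines for sides, sin φ₂ = sin φ₁ cos δ + cos φ₁ sin δ cos θ = -0.443668, so φ₂ = -26.34°.
Δλ = atan2( sin θ sin δ cos φ₁ , cos δ − sin φ₁ sin φ₂ ) = atan2(-0.164403, 0.312107) = -0.484820 rad = -27.78°.
Hence λ₂ = 61.92° + -27.78° = 34.14°.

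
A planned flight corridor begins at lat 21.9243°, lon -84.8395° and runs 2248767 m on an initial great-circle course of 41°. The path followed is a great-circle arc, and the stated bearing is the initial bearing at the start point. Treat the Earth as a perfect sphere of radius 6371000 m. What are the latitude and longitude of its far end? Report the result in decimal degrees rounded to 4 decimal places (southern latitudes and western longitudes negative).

Angular distance δ = d/R = 2248767 / 6371000 = 0.352969 rad.
Start latitude φ₁ = 0.382651 rad; initial bearing θ = 0.715585 rad.
Applying the spherical law of cosines for sides, sin φ₂ = sin φ₁ cos δ + cos φ₁ sin δ cos θ = 0.592386, so φ₂ = 36.3265°.
Δλ = atan2( sin θ sin δ cos φ₁ , cos δ − sin φ₁ sin φ₂ ) = atan2(0.210388, 0.717164) = 0.285355 rad = 16.3496°.
λ₂ = -84.8395° + 16.3496° = -68.4899°.

latitude 36.3265°, longitude -68.4899°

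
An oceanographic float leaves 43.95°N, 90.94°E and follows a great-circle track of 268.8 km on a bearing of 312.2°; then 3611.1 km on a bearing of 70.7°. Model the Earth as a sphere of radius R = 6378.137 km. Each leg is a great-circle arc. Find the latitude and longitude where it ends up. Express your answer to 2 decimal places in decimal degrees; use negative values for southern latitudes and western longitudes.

latitude 46.60°, longitude 135.85°

Apply the spherical direct solution leg by leg, carrying full precision between legs.
Leg 1: from (43.95°, 90.94°), δ = 268.8/6378.137 = 0.042144 rad, θ = 312.2° → φ = 45.54°, λ = 88.39°.
Leg 2: from (45.54°, 88.39°), δ = 3611.1/6378.137 = 0.566168 rad, θ = 70.7° → φ = 46.60°, λ = 135.85°.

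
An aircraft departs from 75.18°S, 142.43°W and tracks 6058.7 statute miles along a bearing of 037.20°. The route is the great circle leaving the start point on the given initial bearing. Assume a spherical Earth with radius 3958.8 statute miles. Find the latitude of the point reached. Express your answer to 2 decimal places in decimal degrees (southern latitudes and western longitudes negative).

δ = 6058.7/3958.8 = 1.530439 rad (87.6877°).
Start latitude φ₁ = -1.312139 rad; initial bearing θ = 0.649262 rad.
sin φ₂ = sin φ₁ cos δ + cos φ₁ sin δ cos θ = (-0.966734)(0.040347) + (0.255783)(0.999186)(0.796530) = 0.164568
φ₂ = asin(0.164568) = 0.165320 rad = 9.47°.
For the longitude increment, Δλ = atan2( sin θ sin δ cos φ₁, cos δ − sin φ₁ sin φ₂ ) = atan2(0.154520, 0.199441) = 37.77°.
λ₂ = -142.43° + 37.77° = -104.66°.

latitude 9.47°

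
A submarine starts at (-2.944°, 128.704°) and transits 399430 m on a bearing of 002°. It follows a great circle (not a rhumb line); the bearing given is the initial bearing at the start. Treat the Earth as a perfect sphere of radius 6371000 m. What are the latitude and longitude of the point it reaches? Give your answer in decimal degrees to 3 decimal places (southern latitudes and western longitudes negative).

The arc subtends δ = 399430/6371000 = 0.062695 rad at the centre.
With φ₁ = -2.944° = -0.051382 rad and θ = 2° = 0.034907 rad:
Destination latitude: φ₂ = arcsin( sin φ₁ cos δ + cos φ₁ sin δ cos θ ) = arcsin(0.011274) = 0.646°.
Δλ = atan2( sin θ sin δ cos φ₁ , cos δ − sin φ₁ sin φ₂ ) = atan2(0.002184, 0.998614) = 0.002187 rad = 0.125°.
λ₂ = 128.704° + 0.125° = 128.829°.

latitude 0.646°, longitude 128.829°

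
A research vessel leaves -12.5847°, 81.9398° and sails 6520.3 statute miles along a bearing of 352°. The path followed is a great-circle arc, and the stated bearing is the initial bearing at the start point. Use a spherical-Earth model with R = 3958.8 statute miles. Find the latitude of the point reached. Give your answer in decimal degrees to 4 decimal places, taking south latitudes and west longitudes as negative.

latitude 78.5982°

Central angle δ = d/R = 1.647040 rad.
Converting: φ₁ = -0.219644 rad, θ = 6.143559 rad.
sin φ₂ = sin φ₁ cos δ + cos φ₁ sin δ cos θ = (-0.217883)(-0.076169) + (0.975975)(0.997095)(0.990268) = 0.980265
φ₂ = asin(0.980265) = 1.371798 rad = 78.5982°.
For the longitude increment, Δλ = atan2( sin θ sin δ cos φ₁, cos δ − sin φ₁ sin φ₂ ) = atan2(-0.135435, 0.137413) = -44.5845°.
Hence λ₂ = 81.9398° + -44.5845° = 37.3553°.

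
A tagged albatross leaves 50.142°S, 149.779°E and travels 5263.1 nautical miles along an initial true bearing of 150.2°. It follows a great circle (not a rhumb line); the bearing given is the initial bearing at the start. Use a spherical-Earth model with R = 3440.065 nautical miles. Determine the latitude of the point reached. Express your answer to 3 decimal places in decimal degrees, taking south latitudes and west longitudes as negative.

Angular distance δ = d/R = 5263.1 / 3440.065 = 1.529942 rad.
With φ₁ = -50.142° = -0.875143 rad and θ = 150.2° = 2.621485 rad:
Destination latitude: φ₂ = arcsin( sin φ₁ cos δ + cos φ₁ sin δ cos θ ) = arcsin(-0.587028) = -35.946°.
Δλ = atan2( sin θ sin δ cos φ₁ , cos δ − sin φ₁ sin φ₂ ) = atan2(0.318238, -0.409780) = 2.481279 rad = 142.167°.
λ₂ = 149.779° + 142.167° = 291.946°, normalized to (−180°, 180°] → -68.054°.

latitude -35.946°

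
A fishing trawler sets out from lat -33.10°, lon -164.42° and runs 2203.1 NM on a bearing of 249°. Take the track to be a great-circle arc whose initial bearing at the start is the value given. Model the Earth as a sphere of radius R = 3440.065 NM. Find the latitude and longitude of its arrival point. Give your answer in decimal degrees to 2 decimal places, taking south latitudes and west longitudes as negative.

Central angle δ = d/R = 0.640424 rad.
Start latitude φ₁ = -0.577704 rad; initial bearing θ = 4.345870 rad.
Applying the spherical law of cosines for sides, sin φ₂ = sin φ₁ cos δ + cos φ₁ sin δ cos θ = -0.617275, so φ₂ = -38.12°.
Then Δλ = atan2(-0.467319, 0.464748) = -0.788157 rad, from sin θ sin δ cos φ₁ over cos δ − sin φ₁ sin φ₂.
λ₂ = -164.42° + -45.16° = -209.58°, normalized to (−180°, 180°] → 150.42°.

latitude -38.12°, longitude 150.42°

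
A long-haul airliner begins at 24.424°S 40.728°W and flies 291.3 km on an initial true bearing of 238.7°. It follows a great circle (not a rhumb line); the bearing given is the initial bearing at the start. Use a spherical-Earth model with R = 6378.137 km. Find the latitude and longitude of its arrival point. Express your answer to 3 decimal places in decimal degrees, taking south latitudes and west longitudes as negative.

latitude -25.763°, longitude -43.211°

The arc subtends δ = 291.3/6378.137 = 0.045672 rad at the centre.
Converting: φ₁ = -0.426279 rad, θ = 4.166101 rad.
Applying the spherical law of cosines for sides, sin φ₂ = sin φ₁ cos δ + cos φ₁ sin δ cos θ = -0.434651, so φ₂ = -25.763°.
For the longitude increment, Δλ = atan2( sin θ sin δ cos φ₁, cos δ − sin φ₁ sin φ₂ ) = atan2(-0.035520, 0.819235) = -2.483°.
λ₂ = λ₁ + Δλ = -43.211°.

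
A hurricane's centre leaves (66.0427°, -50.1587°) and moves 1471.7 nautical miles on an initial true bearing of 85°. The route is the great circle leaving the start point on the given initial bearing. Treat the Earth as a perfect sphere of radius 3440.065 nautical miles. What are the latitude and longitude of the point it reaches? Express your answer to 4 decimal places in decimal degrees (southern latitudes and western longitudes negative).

latitude 57.7976°, longitude 0.6967°

δ = 1471.7/3440.065 = 0.427812 rad (24.5118°).
With φ₁ = 66.0427° = 1.152663 rad and θ = 85° = 1.483530 rad:
Destination latitude: φ₂ = arcsin( sin φ₁ cos δ + cos φ₁ sin δ cos θ ) = arcsin(0.846171) = 57.7976°.
For the longitude increment, Δλ = atan2( sin θ sin δ cos φ₁, cos δ − sin φ₁ sin φ₂ ) = atan2(0.167824, 0.136604) = 50.8554°.
λ₂ = λ₁ + Δλ = 0.6967°.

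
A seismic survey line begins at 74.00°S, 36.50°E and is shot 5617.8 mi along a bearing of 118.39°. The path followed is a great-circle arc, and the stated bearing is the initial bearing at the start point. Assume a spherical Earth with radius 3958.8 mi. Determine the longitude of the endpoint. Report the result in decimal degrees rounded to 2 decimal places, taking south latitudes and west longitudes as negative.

longitude 151.75°

Central angle δ = d/R = 1.419066 rad.
With φ₁ = -74.00° = -1.291544 rad and θ = 118.39° = 2.066295 rad:
Applying the spherical law of cosines for sides, sin φ₂ = sin φ₁ cos δ + cos φ₁ sin δ cos θ = -0.274845, so φ₂ = -15.95°.
Then Δλ = atan2(0.239701, -0.113050) = 2.011489 rad, from sin θ sin δ cos φ₁ over cos δ − sin φ₁ sin φ₂.
λ₂ = λ₁ + Δλ = 151.75°.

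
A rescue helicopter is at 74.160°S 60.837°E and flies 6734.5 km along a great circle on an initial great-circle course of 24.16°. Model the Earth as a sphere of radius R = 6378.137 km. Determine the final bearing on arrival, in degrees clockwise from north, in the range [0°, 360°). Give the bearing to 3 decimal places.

final bearing 6.638°

Central angle δ = d/R = 1.055873 rad.
Start latitude φ₁ = -1.294336 rad; initial bearing θ = 0.421672 rad.
Destination latitude: φ₂ = arcsin( sin φ₁ cos δ + cos φ₁ sin δ cos θ ) = arcsin(-0.257019) = -14.893°.
Δλ = atan2( sin θ sin δ cos φ₁ , cos δ − sin φ₁ sin φ₂ ) = atan2(0.097229, 0.245209) = 0.377499 rad = 21.629°.
Hence λ₂ = 60.837° + 21.629° = 82.466°.
The forward bearing on arrival equals the back-azimuth from the destination plus 180°.
Back-azimuth from P₂ (-14.893°, 82.466°) to P₁ (-74.160°, 60.837°), with Δλ' = λ₁ − λ₂ = -21.629°: atan2( sin Δλ' cos φ₁ , cos φ₂ sin φ₁ − sin φ₂ cos φ₁ cos Δλ' ) = 186.638°.
Final bearing = (186.638° + 180°) mod 360° = 6.638°.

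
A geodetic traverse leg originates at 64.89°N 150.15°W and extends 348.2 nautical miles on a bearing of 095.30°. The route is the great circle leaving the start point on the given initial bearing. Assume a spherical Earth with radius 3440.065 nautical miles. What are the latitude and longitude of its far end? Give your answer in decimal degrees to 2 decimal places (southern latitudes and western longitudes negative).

latitude 63.75°, longitude -137.00°

δ = 348.2/3440.065 = 0.101219 rad (5.7994°).
Start latitude φ₁ = 1.132544 rad; initial bearing θ = 1.663299 rad.
Applying the spherical law of cosines for sides, sin φ₂ = sin φ₁ cos δ + cos φ₁ sin δ cos θ = 0.896899, so φ₂ = 63.75°.
For the longitude increment, Δλ = atan2( sin θ sin δ cos φ₁, cos δ − sin φ₁ sin φ₂ ) = atan2(0.042696, 0.182744) = 13.15°.
λ₂ = λ₁ + Δλ = -137.00°.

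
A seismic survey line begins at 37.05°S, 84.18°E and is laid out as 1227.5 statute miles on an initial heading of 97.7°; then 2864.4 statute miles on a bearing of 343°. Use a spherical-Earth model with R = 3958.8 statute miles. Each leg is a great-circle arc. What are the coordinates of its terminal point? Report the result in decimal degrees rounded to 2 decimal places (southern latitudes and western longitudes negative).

latitude 2.81°, longitude 95.36°

Apply the spherical direct solution leg by leg, carrying full precision between legs.
Leg 1: from (-37.05°, 84.18°), δ = 1227.5/3958.8 = 0.310069 rad, θ = 97.7° → φ = -37.33°, λ = 106.53°.
Leg 2: from (-37.33°, 106.53°), δ = 2864.4/3958.8 = 0.723553 rad, θ = 343° → φ = 2.81°, λ = 95.36°.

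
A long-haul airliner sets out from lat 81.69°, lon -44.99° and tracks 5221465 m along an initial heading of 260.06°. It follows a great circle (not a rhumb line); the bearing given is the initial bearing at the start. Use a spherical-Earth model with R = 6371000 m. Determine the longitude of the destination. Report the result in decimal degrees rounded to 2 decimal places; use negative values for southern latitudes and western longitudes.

Angular distance δ = d/R = 5221465 / 6371000 = 0.819568 rad.
Converting: φ₁ = 1.425759 rad, θ = 4.538903 rad.
Destination latitude: φ₂ = arcsin( sin φ₁ cos δ + cos φ₁ sin δ cos θ ) = arcsin(0.657138) = 41.08°.
Then Δλ = atan2(-0.104043, 0.032299) = -1.269790 rad, from sin θ sin δ cos φ₁ over cos δ − sin φ₁ sin φ₂.
λ₂ = -44.99° + -72.75° = -117.74°.

longitude -117.74°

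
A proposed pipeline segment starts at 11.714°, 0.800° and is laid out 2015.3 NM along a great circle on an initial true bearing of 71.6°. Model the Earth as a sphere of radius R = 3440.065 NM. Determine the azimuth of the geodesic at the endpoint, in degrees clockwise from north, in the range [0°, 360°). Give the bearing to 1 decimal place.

Central angle δ = d/R = 0.585832 rad.
Converting: φ₁ = 0.204448 rad, θ = 1.249656 rad.
Applying the spherical law of cosines for sides, sin φ₂ = sin φ₁ cos δ + cos φ₁ sin δ cos θ = 0.340058, so φ₂ = 19.880°.
Δλ = atan2( sin θ sin δ cos φ₁ , cos δ − sin φ₁ sin φ₂ ) = atan2(0.513700, 0.764212) = 0.591821 rad = 33.909°.
λ₂ = 0.800° + 33.909° = 34.709°.
The forward bearing on arrival equals the back-azimuth from the destination plus 180°.
Back-azimuth from P₂ (19.9°, 34.7°) to P₁ (11.7°, 0.8°), with Δλ' = λ₁ − λ₂ = -33.9°: atan2( sin Δλ' cos φ₁ , cos φ₂ sin φ₁ − sin φ₂ cos φ₁ cos Δλ' ) = 261.1°.
Final bearing = (261.1° + 180°) mod 360° = 81.1°.

final bearing 81.1°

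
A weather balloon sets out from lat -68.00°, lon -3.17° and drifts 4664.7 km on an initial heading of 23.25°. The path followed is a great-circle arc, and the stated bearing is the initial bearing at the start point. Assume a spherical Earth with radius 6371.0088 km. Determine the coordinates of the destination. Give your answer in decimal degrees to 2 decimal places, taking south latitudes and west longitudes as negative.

Central angle δ = d/R = 0.732176 rad.
Converting: φ₁ = -1.186824 rad, θ = 0.405789 rad.
Applying the spherical law of cosines for sides, sin φ₂ = sin φ₁ cos δ + cos φ₁ sin δ cos θ = -0.459482, so φ₂ = -27.35°.
For the longitude increment, Δλ = atan2( sin θ sin δ cos φ₁, cos δ − sin φ₁ sin φ₂ ) = atan2(0.098852, 0.317697) = 17.28°.
λ₂ = -3.17° + 17.28° = 14.11°.

latitude -27.35°, longitude 14.11°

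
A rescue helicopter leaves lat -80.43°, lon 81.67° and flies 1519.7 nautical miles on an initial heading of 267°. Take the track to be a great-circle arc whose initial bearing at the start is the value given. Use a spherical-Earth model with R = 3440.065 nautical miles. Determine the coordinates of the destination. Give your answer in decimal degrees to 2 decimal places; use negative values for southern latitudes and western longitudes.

latitude -63.53°, longitude 8.39°

Angular distance δ = d/R = 1519.7 / 3440.065 = 0.441765 rad.
Start latitude φ₁ = -1.403768 rad; initial bearing θ = 4.660029 rad.
Destination latitude: φ₂ = arcsin( sin φ₁ cos δ + cos φ₁ sin δ cos θ ) = arcsin(-0.895138) = -63.53°.
For the longitude increment, Δλ = atan2( sin θ sin δ cos φ₁, cos δ − sin φ₁ sin φ₂ ) = atan2(-0.070981, 0.021318) = -73.28°.
Hence λ₂ = 81.67° + -73.28° = 8.39°.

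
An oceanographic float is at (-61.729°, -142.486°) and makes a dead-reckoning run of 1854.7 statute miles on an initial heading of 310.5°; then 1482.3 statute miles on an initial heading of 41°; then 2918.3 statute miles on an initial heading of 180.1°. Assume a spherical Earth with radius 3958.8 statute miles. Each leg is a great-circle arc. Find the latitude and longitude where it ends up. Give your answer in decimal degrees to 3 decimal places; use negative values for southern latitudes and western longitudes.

Apply the spherical direct solution leg by leg, carrying full precision between legs.
Leg 1: from (-61.729°, -142.486°), δ = 1854.7/3958.8 = 0.468501 rad, θ = 310.5° → φ = -40.310°, λ = -169.247°.
Leg 2: from (-40.310°, -169.247°), δ = 1482.3/3958.8 = 0.374432 rad, θ = 41° → φ = -23.055°, λ = -154.131°.
Leg 3: from (-23.055°, -154.131°), δ = 2918.3/3958.8 = 0.737168 rad, θ = 180.1° → φ = -65.291°, λ = -154.292°.

latitude -65.291°, longitude -154.292°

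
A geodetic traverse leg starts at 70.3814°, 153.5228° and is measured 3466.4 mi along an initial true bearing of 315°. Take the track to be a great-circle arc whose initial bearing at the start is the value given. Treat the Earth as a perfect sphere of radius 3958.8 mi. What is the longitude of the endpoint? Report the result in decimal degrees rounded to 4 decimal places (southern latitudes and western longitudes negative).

longitude 34.8926°

δ = 3466.4/3958.8 = 0.875619 rad (50.1693°).
Start latitude φ₁ = 1.228387 rad; initial bearing θ = 5.497787 rad.
Applying the spherical law of cosines for sides, sin φ₂ = sin φ₁ cos δ + cos φ₁ sin δ cos θ = 0.785660, so φ₂ = 51.7818°.
Δλ = atan2( sin θ sin δ cos φ₁ , cos δ − sin φ₁ sin φ₂ ) = atan2(-0.182321, -0.099530) = -2.070487 rad = -118.6302°.
λ₂ = λ₁ + Δλ = 34.8926°.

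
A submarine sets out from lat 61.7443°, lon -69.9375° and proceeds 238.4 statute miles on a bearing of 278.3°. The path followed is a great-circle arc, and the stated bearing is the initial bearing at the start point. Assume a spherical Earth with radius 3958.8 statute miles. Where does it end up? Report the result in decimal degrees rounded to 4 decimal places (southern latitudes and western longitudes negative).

latitude 62.0504°, longitude -77.2374°

Angular distance δ = d/R = 238.4 / 3958.8 = 0.060220 rad.
Converting: φ₁ = 1.077641 rad, θ = 4.857251 rad.
Destination latitude: φ₂ = arcsin( sin φ₁ cos δ + cos φ₁ sin δ cos θ ) = arcsin(0.883360) = 62.0504°.
Δλ = atan2( sin θ sin δ cos φ₁ , cos δ − sin φ₁ sin φ₂ ) = atan2(-0.028193, 0.220085) = -0.127407 rad = -7.2999°.
λ₂ = λ₁ + Δλ = -77.2374°.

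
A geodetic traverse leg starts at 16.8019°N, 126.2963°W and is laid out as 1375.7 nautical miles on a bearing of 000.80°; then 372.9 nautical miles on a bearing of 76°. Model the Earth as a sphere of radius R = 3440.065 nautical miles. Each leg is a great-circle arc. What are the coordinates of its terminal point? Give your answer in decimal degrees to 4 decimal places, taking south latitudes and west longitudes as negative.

latitude 40.9434°, longitude -117.9031°

Apply the spherical direct solution leg by leg, carrying full precision between legs.
Leg 1: from (16.8019°, -126.2963°), δ = 1375.7/3440.065 = 0.399905 rad, θ = 0.8° → φ = 39.7121°, λ = -125.8914°.
Leg 2: from (39.7121°, -125.8914°), δ = 372.9/3440.065 = 0.108399 rad, θ = 76° → φ = 40.9434°, λ = -117.9031°.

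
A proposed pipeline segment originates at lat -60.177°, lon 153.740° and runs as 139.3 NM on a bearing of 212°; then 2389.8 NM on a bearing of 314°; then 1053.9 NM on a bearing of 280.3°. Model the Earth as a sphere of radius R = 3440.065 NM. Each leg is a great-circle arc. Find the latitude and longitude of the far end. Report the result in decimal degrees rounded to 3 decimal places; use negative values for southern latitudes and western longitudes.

Apply the spherical direct solution leg by leg, carrying full precision between legs.
Leg 1: from (-60.177°, 153.740°), δ = 139.3/3440.065 = 0.040493 rad, θ = 212° → φ = -62.120°, λ = 151.111°.
Leg 2: from (-62.120°, 151.111°), δ = 2389.8/3440.065 = 0.694696 rad, θ = 314° → φ = -28.108°, λ = 119.640°.
Leg 3: from (-28.108°, 119.640°), δ = 1053.9/3440.065 = 0.306360 rad, θ = 280.3° → φ = -23.680°, λ = 100.735°.

latitude -23.680°, longitude 100.735°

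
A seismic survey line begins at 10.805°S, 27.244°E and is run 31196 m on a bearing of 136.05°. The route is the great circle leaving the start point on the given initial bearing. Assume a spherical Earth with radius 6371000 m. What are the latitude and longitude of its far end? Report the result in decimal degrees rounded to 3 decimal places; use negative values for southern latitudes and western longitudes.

Central angle δ = d/R = 0.004897 rad.
With φ₁ = -10.805° = -0.188583 rad and θ = 136.05° = 2.374520 rad:
Destination latitude: φ₂ = arcsin( sin φ₁ cos δ + cos φ₁ sin δ cos θ ) = arcsin(-0.190928) = -11.007°.
Then Δλ = atan2(0.003338, 0.964195) = 0.003462 rad, from sin θ sin δ cos φ₁ over cos δ − sin φ₁ sin φ₂.
Hence λ₂ = 27.244° + 0.198° = 27.442°.

latitude -11.007°, longitude 27.442°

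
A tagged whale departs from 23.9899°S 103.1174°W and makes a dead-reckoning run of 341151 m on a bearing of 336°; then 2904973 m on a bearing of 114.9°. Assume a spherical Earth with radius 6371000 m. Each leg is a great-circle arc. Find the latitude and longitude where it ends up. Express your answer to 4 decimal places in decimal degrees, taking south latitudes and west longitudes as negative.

Apply the spherical direct solution leg by leg, carrying full precision between legs.
Leg 1: from (-23.9899°, -103.1174°), δ = 341151/6371000 = 0.053547 rad, θ = 336° → φ = -21.1814°, λ = -104.4552°.
Leg 2: from (-21.1814°, -104.4552°), δ = 2904973/6371000 = 0.455968 rad, θ = 114.9° → φ = -29.8201°, λ = -77.0451°.

latitude -29.8201°, longitude -77.0451°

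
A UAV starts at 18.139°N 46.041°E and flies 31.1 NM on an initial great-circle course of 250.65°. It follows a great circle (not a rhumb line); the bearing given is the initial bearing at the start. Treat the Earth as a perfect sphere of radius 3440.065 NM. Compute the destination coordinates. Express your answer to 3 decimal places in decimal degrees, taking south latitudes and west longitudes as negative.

latitude 17.967°, longitude 45.527°

The arc subtends δ = 31.1/3440.065 = 0.009041 rad at the centre.
Converting: φ₁ = 0.316585 rad, θ = 4.374668 rad.
sin φ₂ = sin φ₁ cos δ + cos φ₁ sin δ cos θ = (0.311323)(0.999959) + (0.950304)(0.009040)(-0.331338) = 0.308464
φ₂ = asin(0.308464) = 0.313578 rad = 17.967°.
Δλ = atan2( sin θ sin δ cos φ₁ , cos δ − sin φ₁ sin φ₂ ) = atan2(-0.008106, 0.903927) = -0.008967 rad = -0.514°.
λ₂ = λ₁ + Δλ = 45.527°.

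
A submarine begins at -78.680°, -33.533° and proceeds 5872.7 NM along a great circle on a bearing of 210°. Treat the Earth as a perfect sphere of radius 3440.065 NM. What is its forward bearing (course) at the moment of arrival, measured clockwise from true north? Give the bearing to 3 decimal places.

Central angle δ = d/R = 1.707148 rad.
Start latitude φ₁ = -1.373225 rad; initial bearing θ = 3.665191 rad.
sin φ₂ = sin φ₁ cos δ + cos φ₁ sin δ cos θ = (-0.980546)(-0.135930) + (0.196288)(0.990719)(-0.866025) = -0.035128
φ₂ = asin(-0.035128) = -0.035135 rad = -2.013°.
Then Δλ = atan2(-0.097233, -0.170374) = -2.622992 rad, from sin θ sin δ cos φ₁ over cos δ − sin φ₁ sin φ₂.
λ₂ = -33.533° + -150.286° = -183.819°, normalized to (−180°, 180°] → 176.181°.
The forward bearing on arrival equals the back-azimuth from the destination plus 180°.
Back-azimuth from P₂ (-2.013°, 176.181°) to P₁ (-78.680°, -33.533°), with Δλ' = λ₁ − λ₂ = -209.714°: atan2( sin Δλ' cos φ₁ , cos φ₂ sin φ₁ − sin φ₂ cos φ₁ cos Δλ' ) = 174.364°.
Final bearing = (174.364° + 180°) mod 360° = 354.364°.

final bearing 354.364°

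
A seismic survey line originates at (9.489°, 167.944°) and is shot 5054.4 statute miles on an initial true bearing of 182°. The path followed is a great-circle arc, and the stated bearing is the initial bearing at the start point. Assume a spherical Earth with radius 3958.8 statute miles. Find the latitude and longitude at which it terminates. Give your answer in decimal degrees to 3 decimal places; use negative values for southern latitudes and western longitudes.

Central angle δ = d/R = 1.276751 rad.
With φ₁ = 9.489° = 0.165614 rad and θ = 182° = 3.176499 rad:
sin φ₂ = sin φ₁ cos δ + cos φ₁ sin δ cos θ = (0.164858)(0.289827) + (0.986317)(0.957079)(-0.999391) = -0.895628
φ₂ = asin(-0.895628) = -1.109842 rad = -63.589°.
Then Δλ = atan2(-0.032945, 0.437478) = -0.075164 rad, from sin θ sin δ cos φ₁ over cos δ − sin φ₁ sin φ₂.
Hence λ₂ = 167.944° + -4.307° = 163.637°.

latitude -63.589°, longitude 163.637°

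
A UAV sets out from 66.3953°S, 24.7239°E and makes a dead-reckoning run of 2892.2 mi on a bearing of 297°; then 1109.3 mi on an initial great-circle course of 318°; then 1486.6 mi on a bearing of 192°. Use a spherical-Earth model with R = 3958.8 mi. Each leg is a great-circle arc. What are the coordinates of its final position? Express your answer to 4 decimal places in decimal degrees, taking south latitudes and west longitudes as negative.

Apply the spherical direct solution leg by leg, carrying full precision between legs.
Leg 1: from (-66.3953°, 24.7239°), δ = 2892.2/3958.8 = 0.730575 rad, θ = 297° → φ = -34.1365°, λ = -21.1932°.
Leg 2: from (-34.1365°, -21.1932°), δ = 1109.3/3958.8 = 0.280211 rad, θ = 318° → φ = -21.6643°, λ = -32.6786°.
Leg 3: from (-21.6643°, -32.6786°), δ = 1486.6/3958.8 = 0.375518 rad, θ = 192° → φ = -42.5974°, λ = -38.6243°.

latitude -42.5974°, longitude -38.6243°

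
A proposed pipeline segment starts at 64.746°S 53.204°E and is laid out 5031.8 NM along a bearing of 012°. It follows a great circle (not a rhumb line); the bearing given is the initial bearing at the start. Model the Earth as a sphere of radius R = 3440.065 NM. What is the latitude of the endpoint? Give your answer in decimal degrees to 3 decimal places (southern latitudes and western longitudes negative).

latitude 18.500°

Angular distance δ = d/R = 5031.8 / 3440.065 = 1.462705 rad.
With φ₁ = -64.746° = -1.130031 rad and θ = 12° = 0.209440 rad:
Applying the spherical law of cosines for sides, sin φ₂ = sin φ₁ cos δ + cos φ₁ sin δ cos θ = 0.317303, so φ₂ = 18.500°.
Δλ = atan2( sin θ sin δ cos φ₁ , cos δ − sin φ₁ sin φ₂ ) = atan2(0.088184, 0.394858) = 0.219725 rad = 12.589°.
Hence λ₂ = 53.204° + 12.589° = 65.793°.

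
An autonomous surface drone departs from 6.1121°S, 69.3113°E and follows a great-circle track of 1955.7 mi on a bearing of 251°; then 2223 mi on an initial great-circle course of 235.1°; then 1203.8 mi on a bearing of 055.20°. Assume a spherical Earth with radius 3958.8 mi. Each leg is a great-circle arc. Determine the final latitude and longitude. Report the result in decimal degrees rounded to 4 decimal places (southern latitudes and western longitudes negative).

latitude -19.4987°, longitude 26.4849°

Apply the spherical direct solution leg by leg, carrying full precision between legs.
Leg 1: from (-6.1121°, 69.3113°), δ = 1955.7/3958.8 = 0.494013 rad, θ = 251° → φ = -14.3142°, λ = 41.7502°.
Leg 2: from (-14.3142°, 41.7502°), δ = 2223/3958.8 = 0.561534 rad, θ = 235.1° → φ = -30.2964°, λ = 11.3659°.
Leg 3: from (-30.2964°, 11.3659°), δ = 1203.8/3958.8 = 0.304082 rad, θ = 55.2° → φ = -19.4987°, λ = 26.4849°.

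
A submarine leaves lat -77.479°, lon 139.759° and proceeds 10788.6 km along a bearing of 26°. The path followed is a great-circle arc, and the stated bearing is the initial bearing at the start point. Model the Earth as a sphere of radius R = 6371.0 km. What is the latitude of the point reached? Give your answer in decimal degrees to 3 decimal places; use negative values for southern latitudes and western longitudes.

Central angle δ = d/R = 1.693392 rad.
Start latitude φ₁ = -1.352264 rad; initial bearing θ = 0.453786 rad.
Applying the spherical law of cosines for sides, sin φ₂ = sin φ₁ cos δ + cos φ₁ sin δ cos θ = 0.312774, so φ₂ = 18.226°.
Then Δλ = atan2(0.094324, 0.183046) = 0.475815 rad, from sin θ sin δ cos φ₁ over cos δ − sin φ₁ sin φ₂.
Hence λ₂ = 139.759° + 27.262° = 167.021°.

latitude 18.226°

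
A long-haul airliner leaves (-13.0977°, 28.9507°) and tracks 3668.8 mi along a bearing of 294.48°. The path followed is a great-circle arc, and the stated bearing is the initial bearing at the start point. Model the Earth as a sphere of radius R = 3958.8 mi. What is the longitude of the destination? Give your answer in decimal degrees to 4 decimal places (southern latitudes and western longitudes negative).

Angular distance δ = d/R = 3668.8 / 3958.8 = 0.926745 rad.
Start latitude φ₁ = -0.228598 rad; initial bearing θ = 5.139646 rad.
Applying the spherical law of cosines for sides, sin φ₂ = sin φ₁ cos δ + cos φ₁ sin δ cos θ = 0.186676, so φ₂ = 10.7589°.
For the longitude increment, Δλ = atan2( sin θ sin δ cos φ₁, cos δ − sin φ₁ sin φ₂ ) = atan2(-0.708851, 0.642743) = -47.8002°.
Hence λ₂ = 28.9507° + -47.8002° = -18.8495°.

longitude -18.8495°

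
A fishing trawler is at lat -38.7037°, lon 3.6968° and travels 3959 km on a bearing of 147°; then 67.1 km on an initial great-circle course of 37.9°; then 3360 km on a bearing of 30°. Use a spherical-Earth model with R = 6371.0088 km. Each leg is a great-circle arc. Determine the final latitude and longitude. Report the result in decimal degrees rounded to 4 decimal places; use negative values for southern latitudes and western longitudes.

latitude -34.2504°, longitude 66.1445°

Apply the spherical direct solution leg by leg, carrying full precision between legs.
Leg 1: from (-38.7037°, 3.6968°), δ = 3959/6371.0088 = 0.621409 rad, θ = 147° → φ = -62.8020°, λ = 47.6224°.
Leg 2: from (-62.8020°, 47.6224°), δ = 67.1/6371.0088 = 0.010532 rad, θ = 37.9° → φ = -62.3235°, λ = 48.4205°.
Leg 3: from (-62.3235°, 48.4205°), δ = 3360/6371.0088 = 0.527389 rad, θ = 30° → φ = -34.2504°, λ = 66.1445°.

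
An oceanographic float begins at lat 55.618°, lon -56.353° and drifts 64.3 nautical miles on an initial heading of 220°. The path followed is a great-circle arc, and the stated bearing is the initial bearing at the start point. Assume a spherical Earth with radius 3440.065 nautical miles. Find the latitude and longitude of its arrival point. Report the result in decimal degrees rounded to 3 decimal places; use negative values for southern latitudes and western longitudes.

Angular distance δ = d/R = 64.3 / 3440.065 = 0.018692 rad.
Start latitude φ₁ = 0.970717 rad; initial bearing θ = 3.839724 rad.
Destination latitude: φ₂ = arcsin( sin φ₁ cos δ + cos φ₁ sin δ cos θ ) = arcsin(0.817061) = 54.792°.
Δλ = atan2( sin θ sin δ cos φ₁ , cos δ − sin φ₁ sin φ₂ ) = atan2(-0.006784, 0.325512) = -0.020839 rad = -1.194°.
λ₂ = λ₁ + Δλ = -57.547°.

latitude 54.792°, longitude -57.547°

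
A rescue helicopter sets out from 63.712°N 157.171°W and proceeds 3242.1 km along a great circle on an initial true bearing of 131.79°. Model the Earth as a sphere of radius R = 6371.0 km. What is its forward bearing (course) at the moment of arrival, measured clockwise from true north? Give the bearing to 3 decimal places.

Angular distance δ = d/R = 3242.1 / 6371 = 0.508884 rad.
Converting: φ₁ = 1.111984 rad, θ = 2.300169 rad.
Destination latitude: φ₂ = arcsin( sin φ₁ cos δ + cos φ₁ sin δ cos θ ) = arcsin(0.639180) = 39.731°.
Then Δλ = atan2(0.160880, 0.300213) = 0.491941 rad, from sin θ sin δ cos φ₁ over cos δ − sin φ₁ sin φ₂.
λ₂ = -157.171° + 28.186° = -128.985°.
The forward bearing on arrival equals the back-azimuth from the destination plus 180°.
Back-azimuth from P₂ (39.731°, -128.985°) to P₁ (63.712°, -157.171°), with Δλ' = λ₁ − λ₂ = -28.186°: atan2( sin Δλ' cos φ₁ , cos φ₂ sin φ₁ − sin φ₂ cos φ₁ cos Δλ' ) = 334.572°.
Final bearing = (334.572° + 180°) mod 360° = 154.572°.

final bearing 154.572°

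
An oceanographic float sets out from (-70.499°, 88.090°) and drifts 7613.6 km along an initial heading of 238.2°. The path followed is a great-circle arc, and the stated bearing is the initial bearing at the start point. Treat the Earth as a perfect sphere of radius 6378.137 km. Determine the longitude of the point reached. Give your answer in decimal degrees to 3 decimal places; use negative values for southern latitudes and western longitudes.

Angular distance δ = d/R = 7613.6 / 6378.137 = 1.193703 rad.
Converting: φ₁ = -1.230440 rad, θ = 4.157374 rad.
Destination latitude: φ₂ = arcsin( sin φ₁ cos δ + cos φ₁ sin δ cos θ ) = arcsin(-0.510648) = -30.707°.
Then Δλ = atan2(-0.263780, -0.113135) = -1.975964 rad, from sin θ sin δ cos φ₁ over cos δ − sin φ₁ sin φ₂.
λ₂ = λ₁ + Δλ = -25.124°.

longitude -25.124°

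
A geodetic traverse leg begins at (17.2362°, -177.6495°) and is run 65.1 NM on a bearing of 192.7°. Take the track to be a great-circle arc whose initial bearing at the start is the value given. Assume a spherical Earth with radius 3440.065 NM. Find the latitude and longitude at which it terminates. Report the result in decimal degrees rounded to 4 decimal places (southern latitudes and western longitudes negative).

latitude 16.1783°, longitude -177.8977°

The arc subtends δ = 65.1/3440.065 = 0.018924 rad at the centre.
Start latitude φ₁ = 0.300828 rad; initial bearing θ = 3.363249 rad.
Applying the spherical law of cosines for sides, sin φ₂ = sin φ₁ cos δ + cos φ₁ sin δ cos θ = 0.278628, so φ₂ = 16.1783°.
For the longitude increment, Δλ = atan2( sin θ sin δ cos φ₁, cos δ − sin φ₁ sin φ₂ ) = atan2(-0.003973, 0.917260) = -0.2482°.
λ₂ = -177.6495° + -0.2482° = -177.8977°.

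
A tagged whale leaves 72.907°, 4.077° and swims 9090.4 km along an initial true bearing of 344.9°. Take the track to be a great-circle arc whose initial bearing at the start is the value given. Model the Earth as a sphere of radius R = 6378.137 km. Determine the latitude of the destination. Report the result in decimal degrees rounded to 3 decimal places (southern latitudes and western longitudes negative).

Central angle δ = d/R = 1.425244 rad.
Converting: φ₁ = 1.272467 rad, θ = 6.019641 rad.
Destination latitude: φ₂ = arcsin( sin φ₁ cos δ + cos φ₁ sin δ cos θ ) = arcsin(0.419407) = 24.797°.
Δλ = atan2( sin θ sin δ cos φ₁ , cos δ − sin φ₁ sin φ₂ ) = atan2(-0.075759, -0.255842) = -2.853704 rad = -163.505°.
Hence λ₂ = 4.077° + -163.505° = -159.428°.

latitude 24.797°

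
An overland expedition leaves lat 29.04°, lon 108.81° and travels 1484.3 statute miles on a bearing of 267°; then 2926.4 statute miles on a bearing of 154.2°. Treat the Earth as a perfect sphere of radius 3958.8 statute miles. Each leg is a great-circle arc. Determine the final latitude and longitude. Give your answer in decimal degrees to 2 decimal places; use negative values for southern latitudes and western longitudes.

latitude -12.99°, longitude 102.36°

Apply the spherical direct solution leg by leg, carrying full precision between legs.
Leg 1: from (29.04°, 108.81°), δ = 1484.3/3958.8 = 0.374937 rad, θ = 267° → φ = 25.78°, λ = 84.85°.
Leg 2: from (25.78°, 84.85°), δ = 2926.4/3958.8 = 0.739214 rad, θ = 154.2° → φ = -12.99°, λ = 102.36°.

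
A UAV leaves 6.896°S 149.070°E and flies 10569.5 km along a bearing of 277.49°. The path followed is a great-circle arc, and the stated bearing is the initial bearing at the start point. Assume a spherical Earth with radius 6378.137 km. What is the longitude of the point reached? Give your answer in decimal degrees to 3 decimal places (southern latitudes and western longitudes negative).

δ = 10569.5/6378.137 = 1.657145 rad (94.9474°).
With φ₁ = -6.896° = -0.120358 rad and θ = 277.49° = 4.843114 rad:
Destination latitude: φ₂ = arcsin( sin φ₁ cos δ + cos φ₁ sin δ cos θ ) = arcsin(0.139283) = 8.006°.
For the longitude increment, Δλ = atan2( sin θ sin δ cos φ₁, cos δ − sin φ₁ sin φ₂ ) = atan2(-0.980628, -0.069518) = -94.055°.
λ₂ = 149.070° + -94.055° = 55.015°.

longitude 55.015°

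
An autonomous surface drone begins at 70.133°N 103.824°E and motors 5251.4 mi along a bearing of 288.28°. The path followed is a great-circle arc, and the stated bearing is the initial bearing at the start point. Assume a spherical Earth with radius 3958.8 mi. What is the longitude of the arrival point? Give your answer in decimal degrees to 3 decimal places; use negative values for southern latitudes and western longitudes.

longitude 1.337°

Angular distance δ = d/R = 5251.4 / 3958.8 = 1.326513 rad.
Start latitude φ₁ = 1.224052 rad; initial bearing θ = 5.031435 rad.
Applying the spherical law of cosines for sides, sin φ₂ = sin φ₁ cos δ + cos φ₁ sin δ cos θ = 0.330896, so φ₂ = 19.323°.
For the longitude increment, Δλ = atan2( sin θ sin δ cos φ₁, cos δ − sin φ₁ sin φ₂ ) = atan2(-0.313108, -0.069341) = -102.487°.
λ₂ = 103.824° + -102.487° = 1.337°.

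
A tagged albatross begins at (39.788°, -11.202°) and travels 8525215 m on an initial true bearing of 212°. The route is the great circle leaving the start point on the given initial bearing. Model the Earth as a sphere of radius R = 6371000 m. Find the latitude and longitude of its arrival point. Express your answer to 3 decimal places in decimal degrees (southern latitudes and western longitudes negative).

latitude -29.113°, longitude -47.374°

Central angle δ = d/R = 1.338128 rad.
Start latitude φ₁ = 0.694432 rad; initial bearing θ = 3.700098 rad.
Destination latitude: φ₂ = arcsin( sin φ₁ cos δ + cos φ₁ sin δ cos θ ) = arcsin(-0.486540) = -29.113°.
Then Δλ = atan2(-0.396227, 0.541935) = -0.631317 rad, from sin θ sin δ cos φ₁ over cos δ − sin φ₁ sin φ₂.
Hence λ₂ = -11.202° + -36.172° = -47.374°.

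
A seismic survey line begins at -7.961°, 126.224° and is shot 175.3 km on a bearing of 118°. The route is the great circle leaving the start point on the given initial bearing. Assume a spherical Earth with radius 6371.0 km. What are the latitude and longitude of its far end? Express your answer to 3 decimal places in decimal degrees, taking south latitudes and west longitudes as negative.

Angular distance δ = d/R = 175.3 / 6371 = 0.027515 rad.
Converting: φ₁ = -0.138946 rad, θ = 2.059489 rad.
Applying the spherical law of cosines for sides, sin φ₂ = sin φ₁ cos δ + cos φ₁ sin δ cos θ = -0.151238, so φ₂ = -8.699°.
Δλ = atan2( sin θ sin δ cos φ₁ , cos δ − sin φ₁ sin φ₂ ) = atan2(0.024057, 0.978675) = 0.024577 rad = 1.408°.
λ₂ = 126.224° + 1.408° = 127.632°.

latitude -8.699°, longitude 127.632°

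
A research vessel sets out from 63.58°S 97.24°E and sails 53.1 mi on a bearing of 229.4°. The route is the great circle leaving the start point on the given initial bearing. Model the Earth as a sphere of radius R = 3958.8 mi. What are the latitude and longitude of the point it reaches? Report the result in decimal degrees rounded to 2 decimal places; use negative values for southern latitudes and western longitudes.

Central angle δ = d/R = 0.013413 rad.
With φ₁ = -63.58° = -1.109680 rad and θ = 229.4° = 4.003785 rad:
Applying the spherical law of cosines for sides, sin φ₂ = sin φ₁ cos δ + cos φ₁ sin δ cos θ = -0.899360, so φ₂ = -64.07°.
Then Δλ = atan2(-0.004531, 0.194483) = -0.023295 rad, from sin θ sin δ cos φ₁ over cos δ − sin φ₁ sin φ₂.
λ₂ = λ₁ + Δλ = 95.91°.

latitude -64.07°, longitude 95.91°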